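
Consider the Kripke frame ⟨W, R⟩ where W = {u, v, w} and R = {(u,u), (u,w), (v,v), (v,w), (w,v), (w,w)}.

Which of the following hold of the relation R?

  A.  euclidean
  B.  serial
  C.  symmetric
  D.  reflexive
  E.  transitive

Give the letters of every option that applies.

(A) not euclidean: u R w and u R u but not w R u.
(B) serial: every world has an R-successor.
(C) not symmetric: u R w but not w R u.
(D) reflexive: each world relates to itself.
(E) not transitive: u R w and w R v but not u R v.

B, D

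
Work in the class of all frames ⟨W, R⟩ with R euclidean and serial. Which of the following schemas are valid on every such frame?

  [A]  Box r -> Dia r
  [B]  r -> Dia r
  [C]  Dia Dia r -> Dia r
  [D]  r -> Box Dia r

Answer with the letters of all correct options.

A

(A) Box r -> Dia r is axiom D; it is valid on a frame exactly when R is serial. Every such R is serial, so valid.
(B) the dual of axiom T: valid iff R is reflexive. Such an R need not be reflexive — not valid.
(C) Dia Dia r -> Dia r is the dual of axiom 4, which corresponds to transitivity. Such an R need not be transitive — not valid.
(D) r -> Box Dia r is axiom B; it is valid on a frame exactly when R is symmetric. Such an R need not be symmetric, so not valid.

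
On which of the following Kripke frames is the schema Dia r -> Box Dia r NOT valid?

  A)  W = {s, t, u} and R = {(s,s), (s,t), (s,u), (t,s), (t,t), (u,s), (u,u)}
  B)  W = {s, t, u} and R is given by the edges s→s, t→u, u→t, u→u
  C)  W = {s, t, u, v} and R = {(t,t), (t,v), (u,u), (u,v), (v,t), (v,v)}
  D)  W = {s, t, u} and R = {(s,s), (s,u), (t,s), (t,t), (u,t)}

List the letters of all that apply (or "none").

A, B, C, D

The schema Dia r -> Box Dia r is axiom 5; it is valid on a frame iff R is euclidean.
(A) R is not euclidean (s R t and s R u but not t R u), so the schema fails here.
(B) R is not euclidean (u R t and u R t but not t R t), so the schema fails here.
(C) R is not euclidean (u R v and u R u but not v R u), so the schema fails here.
(D) R is not euclidean (s R u and s R s but not u R s), so the schema fails here.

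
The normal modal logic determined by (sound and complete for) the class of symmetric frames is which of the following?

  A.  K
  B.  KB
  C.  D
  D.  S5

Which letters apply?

B

(A) K is determined by the class of arbitrary frames.
(B) KB is determined by exactly this class.
(C) D is determined by the class of serial frames.
(D) S5 is determined by the class of reflexive, symmetric, and transitive frames.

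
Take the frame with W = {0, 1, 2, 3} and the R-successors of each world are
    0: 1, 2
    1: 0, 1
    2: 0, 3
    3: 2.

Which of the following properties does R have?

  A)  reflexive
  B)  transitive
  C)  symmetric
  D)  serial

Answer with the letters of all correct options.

C, D

(A) not reflexive: not 0 R 0.
(B) not transitive: 0 R 1 and 1 R 0 but not 0 R 0.
(C) symmetric: every R-edge is matched by its reverse.
(D) serial: every world has an R-successor.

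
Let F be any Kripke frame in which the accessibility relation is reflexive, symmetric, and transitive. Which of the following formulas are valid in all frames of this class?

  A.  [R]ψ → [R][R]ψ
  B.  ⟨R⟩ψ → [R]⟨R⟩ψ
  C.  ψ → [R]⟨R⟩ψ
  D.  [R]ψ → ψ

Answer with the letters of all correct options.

A relation that is reflexive, symmetric, and transitive is also euclidean and serial.
(A) [R]ψ → [R][R]ψ (axiom 4) characterises the transitive frames. Every such R is transitive — valid.
(B) ⟨R⟩ψ → [R]⟨R⟩ψ is axiom 5, which corresponds to the euclidean property. Every such R is euclidean — valid.
(C) axiom B: valid iff R is symmetric. Every such R is symmetric — valid.
(D) [R]ψ → ψ is axiom T; it is valid on a frame exactly when R is reflexive. Every such R is reflexive, so valid.

A, B, C, D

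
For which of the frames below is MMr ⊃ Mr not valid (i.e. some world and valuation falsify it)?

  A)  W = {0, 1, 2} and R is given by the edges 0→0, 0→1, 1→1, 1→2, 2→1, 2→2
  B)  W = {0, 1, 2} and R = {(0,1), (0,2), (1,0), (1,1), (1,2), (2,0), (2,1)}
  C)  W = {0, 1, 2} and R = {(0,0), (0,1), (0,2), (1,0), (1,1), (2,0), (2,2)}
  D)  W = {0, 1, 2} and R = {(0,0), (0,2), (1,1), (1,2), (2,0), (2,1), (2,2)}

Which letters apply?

A, B, C, D

The schema MMr ⊃ Mr is the dual of axiom 4; it is valid on a frame iff R is transitive.
(A) R is not transitive (0 R 1 and 1 R 2 but not 0 R 2), so the schema fails here.
(B) R is not transitive (0 R 1 and 1 R 0 but not 0 R 0), so the schema fails here.
(C) R is not transitive (1 R 0 and 0 R 2 but not 1 R 2), so the schema fails here.
(D) R is not transitive (0 R 2 and 2 R 1 but not 0 R 1), so the schema fails here.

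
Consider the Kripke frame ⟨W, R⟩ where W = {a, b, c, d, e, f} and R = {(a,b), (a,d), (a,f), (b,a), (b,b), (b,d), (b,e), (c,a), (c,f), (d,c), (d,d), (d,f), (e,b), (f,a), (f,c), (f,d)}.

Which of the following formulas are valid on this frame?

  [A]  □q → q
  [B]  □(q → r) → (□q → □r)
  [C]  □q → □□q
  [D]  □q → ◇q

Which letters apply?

B, D

R is not reflexive: not a R a.
R is not transitive: a R b and b R a but not a R a.
R is serial: every world has an R-successor.
(A) □q → q (axiom T) characterises the reflexive frames. R is not reflexive — not valid.
(B) □(q → r) → (□q → □r) is axiom K, valid on every Kripke frame — valid.
(C) □q → □□q is axiom 4; it is valid on a frame exactly when R is transitive. R is not transitive, so not valid.
(D) □q → ◇q is axiom D, which corresponds to seriality. R is serial — valid.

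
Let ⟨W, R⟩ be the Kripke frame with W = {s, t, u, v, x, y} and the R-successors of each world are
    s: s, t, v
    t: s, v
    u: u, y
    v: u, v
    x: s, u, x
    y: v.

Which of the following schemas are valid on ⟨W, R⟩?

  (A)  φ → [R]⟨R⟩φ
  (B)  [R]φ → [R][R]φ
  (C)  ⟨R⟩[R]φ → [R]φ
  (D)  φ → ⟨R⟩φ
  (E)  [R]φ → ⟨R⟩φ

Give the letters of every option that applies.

R is not reflexive: not t R t.
R is not symmetric: s R v but not v R s.
R is not transitive: s R v and v R u but not s R u.
R is not euclidean: s R v and s R s but not v R s.
R is serial: every world has an R-successor.
(A) axiom B: valid iff R is symmetric. R is not symmetric — not valid.
(B) [R]φ → [R][R]φ (axiom 4) characterises the transitive frames. R is not transitive — not valid.
(C) the dual of axiom 5: valid iff R is euclidean. R is not euclidean — not valid.
(D) φ → ⟨R⟩φ is the dual of axiom T, which corresponds to reflexivity. R is not reflexive — not valid.
(E) [R]φ → ⟨R⟩φ (axiom D) characterises the serial frames. R is serial — valid.

E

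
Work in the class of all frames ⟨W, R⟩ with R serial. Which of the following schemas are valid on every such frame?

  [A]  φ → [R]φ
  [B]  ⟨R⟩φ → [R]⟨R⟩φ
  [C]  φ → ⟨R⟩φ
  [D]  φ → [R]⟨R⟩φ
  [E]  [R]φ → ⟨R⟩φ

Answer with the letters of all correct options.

E

(A) φ → [R]φ is equivalent to ◇p→p; it holds exactly when R ⊆ identity. Such an R need not be a subset of the identity — not valid.
(B) ⟨R⟩φ → [R]⟨R⟩φ is axiom 5, which corresponds to the euclidean property. Such an R need not be euclidean — not valid.
(C) φ → ⟨R⟩φ (the dual of axiom T) characterises the reflexive frames. Such an R need not be reflexive — not valid.
(D) axiom B: valid iff R is symmetric. Such an R need not be symmetric — not valid.
(E) axiom D: valid iff R is serial. Every such R is serial — valid.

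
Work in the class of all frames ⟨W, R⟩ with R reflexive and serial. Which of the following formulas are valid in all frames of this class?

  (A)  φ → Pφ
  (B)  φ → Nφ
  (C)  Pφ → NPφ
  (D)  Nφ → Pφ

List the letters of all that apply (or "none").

A, D

(A) the dual of axiom T: valid iff R is reflexive. Every such R is reflexive — valid.
(B) φ → Nφ (equivalent to ◇p→p) corresponds to R being a subset of the identity. Such an R need not be a subset of the identity, so not valid.
(C) Pφ → NPφ is axiom 5; it is valid on a frame exactly when R is euclidean. Such an R need not be euclidean, so not valid.
(D) axiom D: valid iff R is serial. Every such R is serial — valid.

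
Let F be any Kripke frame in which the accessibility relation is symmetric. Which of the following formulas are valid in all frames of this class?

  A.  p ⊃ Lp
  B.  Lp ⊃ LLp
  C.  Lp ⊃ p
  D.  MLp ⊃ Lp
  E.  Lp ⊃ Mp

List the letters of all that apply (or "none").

(A) p ⊃ Lp (equivalent to ◇p→p) corresponds to R being a subset of the identity. Such an R need not be a subset of the identity, so not valid.
(B) axiom 4: valid iff R is transitive. Such an R need not be transitive — not valid.
(C) Lp ⊃ p is axiom T; it is valid on a frame exactly when R is reflexive. Such an R need not be reflexive, so not valid.
(D) the dual of axiom 5: valid iff R is euclidean. Such an R need not be euclidean — not valid.
(E) Lp ⊃ Mp (axiom D) characterises the serial frames. Such an R need not be serial — not valid.

none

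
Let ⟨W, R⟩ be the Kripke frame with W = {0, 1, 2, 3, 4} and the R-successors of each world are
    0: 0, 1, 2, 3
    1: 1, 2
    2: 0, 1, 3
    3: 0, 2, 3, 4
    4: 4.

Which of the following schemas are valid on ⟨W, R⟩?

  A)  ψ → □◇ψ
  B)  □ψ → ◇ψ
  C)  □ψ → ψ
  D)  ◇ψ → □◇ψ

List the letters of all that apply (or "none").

B

R is not reflexive: not 2 R 2.
R is not symmetric: 0 R 1 but not 1 R 0.
R is not euclidean: 0 R 1 and 0 R 0 but not 1 R 0.
R is serial: every world has an R-successor.
(A) axiom B: valid iff R is symmetric. R is not symmetric — not valid.
(B) □ψ → ◇ψ (axiom D) characterises the serial frames. R is serial — valid.
(C) axiom T: valid iff R is reflexive. R is not reflexive — not valid.
(D) ◇ψ → □◇ψ (axiom 5) characterises the euclidean frames. R is not euclidean — not valid.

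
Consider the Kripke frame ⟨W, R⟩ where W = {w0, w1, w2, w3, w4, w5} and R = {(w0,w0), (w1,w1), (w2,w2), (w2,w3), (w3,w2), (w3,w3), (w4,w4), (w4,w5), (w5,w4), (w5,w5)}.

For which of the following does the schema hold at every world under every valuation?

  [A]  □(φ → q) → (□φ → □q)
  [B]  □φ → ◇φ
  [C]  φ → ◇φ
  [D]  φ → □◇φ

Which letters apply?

A, B, C, D

R is reflexive: each world relates to itself.
R is symmetric: every R-edge is matched by its reverse.
R is serial: every world has an R-successor.
(A) □(φ → q) → (□φ → □q) is axiom K, valid on every Kripke frame — valid.
(B) □φ → ◇φ (axiom D) characterises the serial frames. R is serial — valid.
(C) φ → ◇φ (the dual of axiom T) characterises the reflexive frames. R is reflexive — valid.
(D) φ → □◇φ (axiom B) characterises the symmetric frames. R is symmetric — valid.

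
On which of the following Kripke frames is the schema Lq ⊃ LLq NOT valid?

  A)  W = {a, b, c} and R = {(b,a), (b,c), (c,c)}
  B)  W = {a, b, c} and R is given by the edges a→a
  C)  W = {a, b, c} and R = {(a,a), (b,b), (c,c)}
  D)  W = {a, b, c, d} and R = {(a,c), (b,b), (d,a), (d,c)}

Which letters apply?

none

The schema Lq ⊃ LLq is axiom 4; it is valid on a frame iff R is transitive.
(A) R is transitive (R is closed under composition), so the schema is valid here.
(B) R is transitive (R is closed under composition), so the schema is valid here.
(C) R is transitive (R is closed under composition), so the schema is valid here.
(D) R is transitive (R is closed under composition), so the schema is valid here.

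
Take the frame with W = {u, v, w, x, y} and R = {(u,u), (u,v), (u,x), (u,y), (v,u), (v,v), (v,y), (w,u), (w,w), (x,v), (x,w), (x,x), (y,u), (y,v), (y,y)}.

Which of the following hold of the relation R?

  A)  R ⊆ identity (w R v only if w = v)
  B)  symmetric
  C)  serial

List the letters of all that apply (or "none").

(A) not ⊆ identity: u R v with u ≠ v.
(B) not symmetric: u R x but not x R u.
(C) serial: every world has an R-successor.

C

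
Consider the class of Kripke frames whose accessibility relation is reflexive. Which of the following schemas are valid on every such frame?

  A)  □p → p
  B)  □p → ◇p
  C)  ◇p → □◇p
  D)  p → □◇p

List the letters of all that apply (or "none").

A, B

A reflexive relation is serial.
(A) □p → p (axiom T) characterises the reflexive frames. Every such R is reflexive — valid.
(B) □p → ◇p (axiom D) characterises the serial frames. Every such R is serial — valid.
(C) axiom 5: valid iff R is euclidean. Such an R need not be euclidean — not valid.
(D) p → □◇p (axiom B) characterises the symmetric frames. Such an R need not be symmetric — not valid.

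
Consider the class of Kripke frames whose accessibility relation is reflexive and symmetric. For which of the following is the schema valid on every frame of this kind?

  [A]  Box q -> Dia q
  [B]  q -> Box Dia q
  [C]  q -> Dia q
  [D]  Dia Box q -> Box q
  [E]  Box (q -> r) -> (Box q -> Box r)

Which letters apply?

Reflexive relations are serial.
(A) axiom D: valid iff R is serial. Every such R is serial — valid.
(B) q -> Box Dia q is axiom B; it is valid on a frame exactly when R is symmetric. Every such R is symmetric, so valid.
(C) q -> Dia q (the dual of axiom T) characterises the reflexive frames. Every such R is reflexive — valid.
(D) Dia Box q -> Box q (the dual of axiom 5) characterises the euclidean frames. Such an R need not be euclidean — not valid.
(E) Box (q -> r) -> (Box q -> Box r) is axiom K, valid on every Kripke frame — valid.

A, B, C, E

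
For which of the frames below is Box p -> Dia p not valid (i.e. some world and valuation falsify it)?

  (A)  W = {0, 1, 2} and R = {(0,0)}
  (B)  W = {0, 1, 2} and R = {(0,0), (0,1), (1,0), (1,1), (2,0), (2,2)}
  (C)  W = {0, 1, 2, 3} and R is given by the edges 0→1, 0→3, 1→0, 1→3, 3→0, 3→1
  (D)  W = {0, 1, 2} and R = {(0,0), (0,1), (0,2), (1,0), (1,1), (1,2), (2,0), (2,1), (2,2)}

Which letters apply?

A, C

The schema Box p -> Dia p is axiom D; it is valid on a frame iff R is serial.
(A) R is not serial (1 has no R-successor), so the schema fails here.
(B) R is serial (every world has an R-successor), so the schema is valid here.
(C) R is not serial (2 has no R-successor), so the schema fails here.
(D) R is serial (every world has an R-successor), so the schema is valid here.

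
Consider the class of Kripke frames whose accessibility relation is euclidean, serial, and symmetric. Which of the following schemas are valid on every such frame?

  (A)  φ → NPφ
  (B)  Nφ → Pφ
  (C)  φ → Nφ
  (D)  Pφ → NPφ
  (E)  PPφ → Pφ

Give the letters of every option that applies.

A, B, D, E

Serial, symmetric and euclidean together give transitive (from symmetry + euclidean) and then reflexive; the relation is an equivalence.
(A) axiom B: valid iff R is symmetric. Every such R is symmetric — valid.
(B) Nφ → Pφ is axiom D, which corresponds to seriality. Every such R is serial — valid.
(C) φ → Nφ is valid only on frames where every R-edge is a self-loop. Such an R need not be a subset of the identity — not valid.
(D) axiom 5: valid iff R is euclidean. Every such R is euclidean — valid.
(E) PPφ → Pφ is the dual of axiom 4; it is valid on a frame exactly when R is transitive. Every such R is transitive, so valid.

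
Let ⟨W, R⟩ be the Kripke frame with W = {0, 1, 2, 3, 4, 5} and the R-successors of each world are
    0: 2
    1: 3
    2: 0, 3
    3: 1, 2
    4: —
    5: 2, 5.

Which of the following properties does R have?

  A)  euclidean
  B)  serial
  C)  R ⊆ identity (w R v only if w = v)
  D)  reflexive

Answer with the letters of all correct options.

(A) not euclidean: 2 R 0 and 2 R 3 but not 0 R 3.
(B) not serial: 4 has no R-successor.
(C) not ⊆ identity: 0 R 2 with 0 ≠ 2.
(D) not reflexive: not 0 R 0.

none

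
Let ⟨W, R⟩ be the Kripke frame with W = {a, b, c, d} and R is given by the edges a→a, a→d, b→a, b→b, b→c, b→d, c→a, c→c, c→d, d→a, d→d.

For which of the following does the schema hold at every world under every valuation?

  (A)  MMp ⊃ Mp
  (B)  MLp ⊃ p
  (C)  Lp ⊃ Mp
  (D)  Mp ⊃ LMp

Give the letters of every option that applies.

A, C

R is not symmetric: b R a but not a R b.
R is transitive: R is closed under composition.
R is not euclidean: b R a and b R b but not a R b.
R is serial: every world has an R-successor.
(A) MMp ⊃ Mp (the dual of axiom 4) characterises the transitive frames. R is transitive — valid.
(B) the dual of axiom B: valid iff R is symmetric. R is not symmetric — not valid.
(C) axiom D: valid iff R is serial. R is serial — valid.
(D) Mp ⊃ LMp (axiom 5) characterises the euclidean frames. R is not euclidean — not valid.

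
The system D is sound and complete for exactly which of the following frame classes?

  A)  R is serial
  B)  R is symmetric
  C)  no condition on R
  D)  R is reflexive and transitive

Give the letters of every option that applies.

A

(A) D is sound and complete for exactly this class.
(B) this class determines KB, not D.
(C) this class determines K, not D.
(D) this class determines S4, not D.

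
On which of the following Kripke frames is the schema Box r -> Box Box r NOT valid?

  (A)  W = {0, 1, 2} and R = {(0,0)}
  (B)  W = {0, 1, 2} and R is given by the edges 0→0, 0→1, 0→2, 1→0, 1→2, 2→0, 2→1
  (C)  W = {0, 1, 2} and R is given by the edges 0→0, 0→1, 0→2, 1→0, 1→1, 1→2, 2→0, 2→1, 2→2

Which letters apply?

The schema Box r -> Box Box r is axiom 4; it is valid on a frame iff R is transitive.
(A) R is transitive (R is closed under composition), so the schema is valid here.
(B) R is not transitive (1 R 0 and 0 R 1 but not 1 R 1), so the schema fails here.
(C) R is transitive (R is closed under composition), so the schema is valid here.

B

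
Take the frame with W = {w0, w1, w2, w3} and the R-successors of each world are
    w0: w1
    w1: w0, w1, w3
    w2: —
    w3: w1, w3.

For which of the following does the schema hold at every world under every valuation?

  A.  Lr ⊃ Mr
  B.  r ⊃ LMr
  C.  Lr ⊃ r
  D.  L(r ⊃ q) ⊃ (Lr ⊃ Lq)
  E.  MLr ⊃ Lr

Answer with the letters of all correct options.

R is not reflexive: not w0 R w0.
R is symmetric: every R-edge is matched by its reverse.
R is not euclidean: w1 R w0 and w1 R w3 but not w0 R w3.
R is not serial: w2 has no R-successor.
(A) Lr ⊃ Mr is axiom D; it is valid on a frame exactly when R is serial. R is not serial, so not valid.
(B) r ⊃ LMr is axiom B, which corresponds to symmetry. R is symmetric — valid.
(C) axiom T: valid iff R is reflexive. R is not reflexive — not valid.
(D) L(r ⊃ q) ⊃ (Lr ⊃ Lq) is axiom K, valid on every Kripke frame — valid.
(E) MLr ⊃ Lr (the dual of axiom 5) characterises the euclidean frames. R is not euclidean — not valid.

B, D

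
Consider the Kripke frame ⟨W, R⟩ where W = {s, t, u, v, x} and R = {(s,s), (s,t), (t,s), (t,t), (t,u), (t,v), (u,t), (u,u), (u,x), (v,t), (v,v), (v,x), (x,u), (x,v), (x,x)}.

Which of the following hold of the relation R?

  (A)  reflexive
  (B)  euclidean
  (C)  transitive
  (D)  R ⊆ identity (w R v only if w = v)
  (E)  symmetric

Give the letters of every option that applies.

(A) reflexive: each world relates to itself.
(B) not euclidean: t R s and t R u but not s R u.
(C) not transitive: s R t and t R u but not s R u.
(D) not ⊆ identity: s R t with s ≠ t.
(E) symmetric: every R-edge is matched by its reverse.

A, E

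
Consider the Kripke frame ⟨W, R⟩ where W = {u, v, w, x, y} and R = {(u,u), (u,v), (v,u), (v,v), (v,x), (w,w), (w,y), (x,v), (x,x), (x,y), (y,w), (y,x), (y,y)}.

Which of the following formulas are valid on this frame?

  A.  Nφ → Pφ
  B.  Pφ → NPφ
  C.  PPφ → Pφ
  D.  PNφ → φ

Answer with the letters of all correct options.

A, D

R is symmetric: every R-edge is matched by its reverse.
R is not transitive: u R v and v R x but not u R x.
R is not euclidean: v R u and v R x but not u R x.
R is serial: every world has an R-successor.
(A) Nφ → Pφ is axiom D, which corresponds to seriality. R is serial — valid.
(B) Pφ → NPφ is axiom 5, which corresponds to the euclidean property. R is not euclidean — not valid.
(C) PPφ → Pφ is the dual of axiom 4; it is valid on a frame exactly when R is transitive. R is not transitive, so not valid.
(D) the dual of axiom B: valid iff R is symmetric. R is symmetric — valid.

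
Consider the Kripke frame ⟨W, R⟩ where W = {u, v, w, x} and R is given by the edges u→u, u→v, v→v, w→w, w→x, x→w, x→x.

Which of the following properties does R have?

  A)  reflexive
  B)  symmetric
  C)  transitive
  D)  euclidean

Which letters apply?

A, C

(A) reflexive: each world relates to itself.
(B) not symmetric: u R v but not v R u.
(C) transitive: R is closed under composition.
(D) not euclidean: u R v and u R u but not v R u.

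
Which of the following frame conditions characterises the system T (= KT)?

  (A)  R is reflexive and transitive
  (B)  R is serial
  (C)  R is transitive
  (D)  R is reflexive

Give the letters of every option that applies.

D

(A) this class determines S4, not T (= KT).
(B) this class determines D, not T (= KT).
(C) this class determines K4, not T (= KT).
(D) T (= KT) is sound and complete for exactly this class.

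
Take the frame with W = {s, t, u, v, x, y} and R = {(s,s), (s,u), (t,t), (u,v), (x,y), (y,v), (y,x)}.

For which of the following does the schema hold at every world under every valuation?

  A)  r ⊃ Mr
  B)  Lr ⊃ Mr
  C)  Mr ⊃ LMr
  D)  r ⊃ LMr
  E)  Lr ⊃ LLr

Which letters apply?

none

R is not reflexive: not u R u.
R is not symmetric: s R u but not u R s.
R is not transitive: s R u and u R v but not s R v.
R is not euclidean: s R u and s R s but not u R s.
R is not serial: v has no R-successor.
(A) r ⊃ Mr (the dual of axiom T) characterises the reflexive frames. R is not reflexive — not valid.
(B) Lr ⊃ Mr is axiom D; it is valid on a frame exactly when R is serial. R is not serial, so not valid.
(C) Mr ⊃ LMr is axiom 5; it is valid on a frame exactly when R is euclidean. R is not euclidean, so not valid.
(D) r ⊃ LMr (axiom B) characterises the symmetric frames. R is not symmetric — not valid.
(E) Lr ⊃ LLr (axiom 4) characterises the transitive frames. R is not transitive — not valid.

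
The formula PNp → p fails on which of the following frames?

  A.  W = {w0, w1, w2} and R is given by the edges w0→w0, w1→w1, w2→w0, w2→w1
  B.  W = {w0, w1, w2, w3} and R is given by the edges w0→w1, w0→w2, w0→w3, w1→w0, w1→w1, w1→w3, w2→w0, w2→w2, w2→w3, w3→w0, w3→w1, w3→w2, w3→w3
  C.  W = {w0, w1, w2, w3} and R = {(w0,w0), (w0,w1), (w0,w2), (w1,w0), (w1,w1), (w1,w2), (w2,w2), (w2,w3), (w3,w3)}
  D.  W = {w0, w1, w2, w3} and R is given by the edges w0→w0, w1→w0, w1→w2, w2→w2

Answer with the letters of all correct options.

The schema PNp → p is the dual of axiom B; it is valid on a frame iff R is symmetric.
(A) R is not symmetric (w2 R w0 but not w0 R w2), so the schema fails here.
(B) R is symmetric (every R-edge is matched by its reverse), so the schema is valid here.
(C) R is not symmetric (w0 R w2 but not w2 R w0), so the schema fails here.
(D) R is not symmetric (w1 R w0 but not w0 R w1), so the schema fails here.

A, C, D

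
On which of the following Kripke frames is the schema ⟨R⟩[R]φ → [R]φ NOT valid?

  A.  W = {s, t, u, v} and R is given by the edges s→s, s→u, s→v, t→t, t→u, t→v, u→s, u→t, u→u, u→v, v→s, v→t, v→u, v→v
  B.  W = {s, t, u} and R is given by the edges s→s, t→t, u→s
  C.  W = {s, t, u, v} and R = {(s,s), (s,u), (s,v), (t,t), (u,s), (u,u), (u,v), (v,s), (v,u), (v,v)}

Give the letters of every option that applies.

The schema ⟨R⟩[R]φ → [R]φ is the dual of axiom 5; it is valid on a frame iff R is euclidean.
(A) R is not euclidean (u R s and u R t but not s R t), so the schema fails here.
(B) R is euclidean (any two R-successors of the same world are R-related), so the schema is valid here.
(C) R is euclidean (any two R-successors of the same world are R-related), so the schema is valid here.

A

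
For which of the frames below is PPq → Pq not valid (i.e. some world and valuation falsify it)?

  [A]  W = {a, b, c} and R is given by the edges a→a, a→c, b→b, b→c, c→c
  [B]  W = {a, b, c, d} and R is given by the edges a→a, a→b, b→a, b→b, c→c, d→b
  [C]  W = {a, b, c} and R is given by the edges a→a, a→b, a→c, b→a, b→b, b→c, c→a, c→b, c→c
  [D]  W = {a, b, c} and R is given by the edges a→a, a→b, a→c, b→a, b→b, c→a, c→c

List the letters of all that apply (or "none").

The schema PPq → Pq is the dual of axiom 4; it is valid on a frame iff R is transitive.
(A) R is transitive (R is closed under composition), so the schema is valid here.
(B) R is not transitive (d R b and b R a but not d R a), so the schema fails here.
(C) R is transitive (R is closed under composition), so the schema is valid here.
(D) R is not transitive (b R a and a R c but not b R c), so the schema fails here.

B, D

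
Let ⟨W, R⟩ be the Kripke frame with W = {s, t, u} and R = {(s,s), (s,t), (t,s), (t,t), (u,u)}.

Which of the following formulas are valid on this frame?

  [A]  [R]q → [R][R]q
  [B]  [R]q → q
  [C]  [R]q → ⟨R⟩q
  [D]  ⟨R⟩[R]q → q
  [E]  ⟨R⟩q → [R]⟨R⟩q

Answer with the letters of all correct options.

A, B, C, D, E

R is reflexive: each world relates to itself.
R is symmetric: every R-edge is matched by its reverse.
R is transitive: R is closed under composition.
R is euclidean: any two R-successors of the same world are R-related.
R is serial: every world has an R-successor.
(A) [R]q → [R][R]q (axiom 4) characterises the transitive frames. R is transitive — valid.
(B) [R]q → q is axiom T; it is valid on a frame exactly when R is reflexive. R is reflexive, so valid.
(C) [R]q → ⟨R⟩q is axiom D; it is valid on a frame exactly when R is serial. R is serial, so valid.
(D) ⟨R⟩[R]q → q is the dual of axiom B; it is valid on a frame exactly when R is symmetric. R is symmetric, so valid.
(E) ⟨R⟩q → [R]⟨R⟩q is axiom 5; it is valid on a frame exactly when R is euclidean. R is euclidean, so valid.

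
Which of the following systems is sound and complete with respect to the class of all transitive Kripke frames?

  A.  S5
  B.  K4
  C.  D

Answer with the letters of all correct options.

(A) S5 is determined by the class of reflexive, symmetric, and transitive frames.
(B) K4 is determined by exactly this class.
(C) D is determined by the class of serial frames.

B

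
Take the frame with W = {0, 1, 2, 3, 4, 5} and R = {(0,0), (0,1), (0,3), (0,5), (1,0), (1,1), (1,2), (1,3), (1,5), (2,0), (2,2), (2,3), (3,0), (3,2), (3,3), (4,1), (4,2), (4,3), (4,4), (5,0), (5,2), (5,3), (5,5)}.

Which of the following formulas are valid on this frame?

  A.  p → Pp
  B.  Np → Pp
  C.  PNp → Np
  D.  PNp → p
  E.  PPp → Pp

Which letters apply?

A, B

R is reflexive: each world relates to itself.
R is not symmetric: 1 R 2 but not 2 R 1.
R is not transitive: 0 R 1 and 1 R 2 but not 0 R 2.
R is not euclidean: 0 R 3 and 0 R 1 but not 3 R 1.
R is serial: every world has an R-successor.
(A) the dual of axiom T: valid iff R is reflexive. R is reflexive — valid.
(B) Np → Pp (axiom D) characterises the serial frames. R is serial — valid.
(C) PNp → Np (the dual of axiom 5) characterises the euclidean frames. R is not euclidean — not valid.
(D) the dual of axiom B: valid iff R is symmetric. R is not symmetric — not valid.
(E) PPp → Pp (the dual of axiom 4) characterises the transitive frames. R is not transitive — not valid.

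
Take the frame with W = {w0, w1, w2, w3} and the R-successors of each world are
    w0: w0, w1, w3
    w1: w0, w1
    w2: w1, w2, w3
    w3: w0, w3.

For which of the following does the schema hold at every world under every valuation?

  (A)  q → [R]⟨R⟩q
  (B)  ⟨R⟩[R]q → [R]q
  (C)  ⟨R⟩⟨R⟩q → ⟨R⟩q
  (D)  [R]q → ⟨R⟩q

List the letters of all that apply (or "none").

R is not symmetric: w2 R w1 but not w1 R w2.
R is not transitive: w1 R w0 and w0 R w3 but not w1 R w3.
R is not euclidean: w0 R w1 and w0 R w3 but not w1 R w3.
R is serial: every world has an R-successor.
(A) q → [R]⟨R⟩q is axiom B; it is valid on a frame exactly when R is symmetric. R is not symmetric, so not valid.
(B) ⟨R⟩[R]q → [R]q is the dual of axiom 5; it is valid on a frame exactly when R is euclidean. R is not euclidean, so not valid.
(C) ⟨R⟩⟨R⟩q → ⟨R⟩q (the dual of axiom 4) characterises the transitive frames. R is not transitive — not valid.
(D) [R]q → ⟨R⟩q is axiom D, which corresponds to seriality. R is serial — valid.

D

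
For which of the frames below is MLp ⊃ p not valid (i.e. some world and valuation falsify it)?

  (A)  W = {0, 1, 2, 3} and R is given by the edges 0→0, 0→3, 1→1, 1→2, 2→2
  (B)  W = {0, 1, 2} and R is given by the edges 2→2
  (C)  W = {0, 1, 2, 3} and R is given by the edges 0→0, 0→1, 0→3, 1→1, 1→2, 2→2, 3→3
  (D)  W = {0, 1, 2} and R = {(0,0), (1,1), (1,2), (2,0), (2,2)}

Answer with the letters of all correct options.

A, C, D

The schema MLp ⊃ p is the dual of axiom B; it is valid on a frame iff R is symmetric.
(A) R is not symmetric (0 R 3 but not 3 R 0), so the schema fails here.
(B) R is symmetric (every R-edge is matched by its reverse), so the schema is valid here.
(C) R is not symmetric (0 R 1 but not 1 R 0), so the schema fails here.
(D) R is not symmetric (1 R 2 but not 2 R 1), so the schema fails here.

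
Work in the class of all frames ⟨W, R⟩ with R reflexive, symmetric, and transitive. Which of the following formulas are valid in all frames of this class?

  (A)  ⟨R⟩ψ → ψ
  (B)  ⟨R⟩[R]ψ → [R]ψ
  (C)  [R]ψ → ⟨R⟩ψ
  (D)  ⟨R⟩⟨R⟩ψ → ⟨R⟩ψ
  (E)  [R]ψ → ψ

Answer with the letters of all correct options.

B, C, D, E

A relation that is reflexive, symmetric, and transitive is also euclidean and serial.
(A) ⟨R⟩ψ → ψ is the converse of T; it holds exactly when R ⊆ identity. Such an R need not be a subset of the identity — not valid.
(B) the dual of axiom 5: valid iff R is euclidean. Every such R is euclidean — valid.
(C) axiom D: valid iff R is serial. Every such R is serial — valid.
(D) ⟨R⟩⟨R⟩ψ → ⟨R⟩ψ (the dual of axiom 4) characterises the transitive frames. Every such R is transitive — valid.
(E) axiom T: valid iff R is reflexive. Every such R is reflexive — valid.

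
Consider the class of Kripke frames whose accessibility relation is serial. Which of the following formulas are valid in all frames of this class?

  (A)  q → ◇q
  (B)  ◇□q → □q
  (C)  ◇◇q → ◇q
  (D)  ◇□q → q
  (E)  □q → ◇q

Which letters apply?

E

(A) q → ◇q (the dual of axiom T) characterises the reflexive frames. Such an R need not be reflexive — not valid.
(B) ◇□q → □q is the dual of axiom 5, which corresponds to the euclidean property. Such an R need not be euclidean — not valid.
(C) ◇◇q → ◇q is the dual of axiom 4, which corresponds to transitivity. Such an R need not be transitive — not valid.
(D) ◇□q → q is the dual of axiom B; it is valid on a frame exactly when R is symmetric. Such an R need not be symmetric, so not valid.
(E) □q → ◇q is axiom D, which corresponds to seriality. Every such R is serial — valid.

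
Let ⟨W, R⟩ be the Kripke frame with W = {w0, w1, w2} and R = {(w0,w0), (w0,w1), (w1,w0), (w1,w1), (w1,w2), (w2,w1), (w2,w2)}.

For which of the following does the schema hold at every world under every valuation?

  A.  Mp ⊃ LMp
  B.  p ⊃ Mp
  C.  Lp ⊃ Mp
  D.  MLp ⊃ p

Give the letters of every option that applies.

B, C, D

R is reflexive: each world relates to itself.
R is symmetric: every R-edge is matched by its reverse.
R is not euclidean: w1 R w0 and w1 R w2 but not w0 R w2.
R is serial: every world has an R-successor.
(A) Mp ⊃ LMp is axiom 5; it is valid on a frame exactly when R is euclidean. R is not euclidean, so not valid.
(B) the dual of axiom T: valid iff R is reflexive. R is reflexive — valid.
(C) Lp ⊃ Mp is axiom D, which corresponds to seriality. R is serial — valid.
(D) MLp ⊃ p (the dual of axiom B) characterises the symmetric frames. R is symmetric — valid.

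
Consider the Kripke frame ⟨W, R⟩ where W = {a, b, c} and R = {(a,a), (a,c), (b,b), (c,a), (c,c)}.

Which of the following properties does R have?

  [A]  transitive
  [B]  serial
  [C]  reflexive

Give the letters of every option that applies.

(A) transitive: R is closed under composition.
(B) serial: every world has an R-successor.
(C) reflexive: each world relates to itself.

A, B, C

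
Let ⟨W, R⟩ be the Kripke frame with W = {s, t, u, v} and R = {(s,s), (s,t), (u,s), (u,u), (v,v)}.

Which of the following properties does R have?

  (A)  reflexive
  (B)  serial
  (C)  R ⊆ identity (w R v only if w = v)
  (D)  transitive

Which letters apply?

none

(A) not reflexive: not t R t.
(B) not serial: t has no R-successor.
(C) not ⊆ identity: s R t with s ≠ t.
(D) not transitive: u R s and s R t but not u R t.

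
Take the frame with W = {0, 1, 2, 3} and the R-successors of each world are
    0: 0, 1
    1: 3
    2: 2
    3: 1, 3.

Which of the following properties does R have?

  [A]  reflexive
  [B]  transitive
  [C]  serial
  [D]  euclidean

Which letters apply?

(A) not reflexive: not 1 R 1.
(B) not transitive: 0 R 1 and 1 R 3 but not 0 R 3.
(C) serial: every world has an R-successor.
(D) not euclidean: 0 R 1 and 0 R 0 but not 1 R 0.

C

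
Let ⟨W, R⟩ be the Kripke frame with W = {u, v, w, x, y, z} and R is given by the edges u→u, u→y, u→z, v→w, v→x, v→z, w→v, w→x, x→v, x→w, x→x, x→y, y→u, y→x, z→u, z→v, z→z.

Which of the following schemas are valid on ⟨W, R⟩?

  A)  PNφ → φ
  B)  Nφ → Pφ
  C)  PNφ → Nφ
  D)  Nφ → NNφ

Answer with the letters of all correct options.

A, B

R is symmetric: every R-edge is matched by its reverse.
R is not transitive: u R y and y R x but not u R x.
R is not euclidean: u R y and u R z but not y R z.
R is serial: every world has an R-successor.
(A) PNφ → φ is the dual of axiom B, which corresponds to symmetry. R is symmetric — valid.
(B) Nφ → Pφ is axiom D, which corresponds to seriality. R is serial — valid.
(C) PNφ → Nφ (the dual of axiom 5) characterises the euclidean frames. R is not euclidean — not valid.
(D) axiom 4: valid iff R is transitive. R is not transitive — not valid.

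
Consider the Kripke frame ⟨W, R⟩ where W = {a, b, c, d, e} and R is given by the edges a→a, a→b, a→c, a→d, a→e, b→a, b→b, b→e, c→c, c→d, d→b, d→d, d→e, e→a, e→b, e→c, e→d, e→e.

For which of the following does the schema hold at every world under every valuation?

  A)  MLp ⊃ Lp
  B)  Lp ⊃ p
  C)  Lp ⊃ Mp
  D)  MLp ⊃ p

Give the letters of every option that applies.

R is reflexive: each world relates to itself.
R is not symmetric: a R c but not c R a.
R is not euclidean: a R b and a R c but not b R c.
R is serial: every world has an R-successor.
(A) MLp ⊃ Lp is the dual of axiom 5, which corresponds to the euclidean property. R is not euclidean — not valid.
(B) Lp ⊃ p (axiom T) characterises the reflexive frames. R is reflexive — valid.
(C) Lp ⊃ Mp (axiom D) characterises the serial frames. R is serial — valid.
(D) MLp ⊃ p is the dual of axiom B; it is valid on a frame exactly when R is symmetric. R is not symmetric, so not valid.

B, C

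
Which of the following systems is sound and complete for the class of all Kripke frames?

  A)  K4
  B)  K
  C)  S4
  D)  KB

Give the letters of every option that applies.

(A) K4 is determined by the class of transitive frames.
(B) K is determined by exactly this class.
(C) S4 is determined by the class of reflexive and transitive frames.
(D) KB is determined by the class of symmetric frames.

B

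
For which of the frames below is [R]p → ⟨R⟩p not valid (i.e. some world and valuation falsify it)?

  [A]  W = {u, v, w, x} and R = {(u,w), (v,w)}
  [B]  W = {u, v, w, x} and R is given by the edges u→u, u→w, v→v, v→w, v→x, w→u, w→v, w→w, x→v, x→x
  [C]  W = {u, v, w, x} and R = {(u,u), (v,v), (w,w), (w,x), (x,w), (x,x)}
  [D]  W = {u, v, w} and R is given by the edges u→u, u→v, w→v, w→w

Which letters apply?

The schema [R]p → ⟨R⟩p is axiom D; it is valid on a frame iff R is serial.
(A) R is not serial (w has no R-successor), so the schema fails here.
(B) R is serial (every world has an R-successor), so the schema is valid here.
(C) R is serial (every world has an R-successor), so the schema is valid here.
(D) R is not serial (v has no R-successor), so the schema fails here.

A, D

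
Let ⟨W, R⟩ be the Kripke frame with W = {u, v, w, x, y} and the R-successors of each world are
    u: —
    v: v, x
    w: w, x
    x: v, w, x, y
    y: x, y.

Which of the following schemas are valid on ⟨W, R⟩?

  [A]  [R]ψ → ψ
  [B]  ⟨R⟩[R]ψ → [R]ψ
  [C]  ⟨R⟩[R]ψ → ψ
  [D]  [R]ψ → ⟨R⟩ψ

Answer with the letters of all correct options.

R is not reflexive: not u R u.
R is symmetric: every R-edge is matched by its reverse.
R is not euclidean: x R v and x R w but not v R w.
R is not serial: u has no R-successor.
(A) axiom T: valid iff R is reflexive. R is not reflexive — not valid.
(B) ⟨R⟩[R]ψ → [R]ψ (the dual of axiom 5) characterises the euclidean frames. R is not euclidean — not valid.
(C) ⟨R⟩[R]ψ → ψ is the dual of axiom B, which corresponds to symmetry. R is symmetric — valid.
(D) axiom D: valid iff R is serial. R is not serial — not valid.

C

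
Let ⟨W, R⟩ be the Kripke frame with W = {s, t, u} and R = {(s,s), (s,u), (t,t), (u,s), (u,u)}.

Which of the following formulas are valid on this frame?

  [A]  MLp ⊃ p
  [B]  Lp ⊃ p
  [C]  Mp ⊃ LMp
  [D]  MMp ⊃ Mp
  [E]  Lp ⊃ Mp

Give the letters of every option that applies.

R is reflexive: each world relates to itself.
R is symmetric: every R-edge is matched by its reverse.
R is transitive: R is closed under composition.
R is euclidean: any two R-successors of the same world are R-related.
R is serial: every world has an R-successor.
(A) MLp ⊃ p is the dual of axiom B, which corresponds to symmetry. R is symmetric — valid.
(B) Lp ⊃ p is axiom T; it is valid on a frame exactly when R is reflexive. R is reflexive, so valid.
(C) Mp ⊃ LMp is axiom 5; it is valid on a frame exactly when R is euclidean. R is euclidean, so valid.
(D) the dual of axiom 4: valid iff R is transitive. R is transitive — valid.
(E) axiom D: valid iff R is serial. R is serial — valid.

A, B, C, D, E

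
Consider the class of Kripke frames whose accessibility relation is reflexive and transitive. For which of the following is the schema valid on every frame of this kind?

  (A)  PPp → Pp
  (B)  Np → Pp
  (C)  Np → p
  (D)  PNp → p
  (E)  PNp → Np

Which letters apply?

Reflexive relations are serial.
(A) PPp → Pp (the dual of axiom 4) characterises the transitive frames. Every such R is transitive — valid.
(B) Np → Pp is axiom D; it is valid on a frame exactly when R is serial. Every such R is serial, so valid.
(C) axiom T: valid iff R is reflexive. Every such R is reflexive — valid.
(D) PNp → p is the dual of axiom B; it is valid on a frame exactly when R is symmetric. Such an R need not be symmetric, so not valid.
(E) PNp → Np is the dual of axiom 5, which corresponds to the euclidean property. Such an R need not be euclidean — not valid.

A, B, C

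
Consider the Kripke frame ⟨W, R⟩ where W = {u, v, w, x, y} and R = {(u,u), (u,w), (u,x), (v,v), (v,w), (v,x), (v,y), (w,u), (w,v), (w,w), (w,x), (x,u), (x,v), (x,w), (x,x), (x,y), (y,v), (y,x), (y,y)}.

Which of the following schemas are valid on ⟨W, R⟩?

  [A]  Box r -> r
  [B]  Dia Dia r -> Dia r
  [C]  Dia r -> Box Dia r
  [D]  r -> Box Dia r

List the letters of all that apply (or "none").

A, D

R is reflexive: each world relates to itself.
R is symmetric: every R-edge is matched by its reverse.
R is not transitive: u R w and w R v but not u R v.
R is not euclidean: v R w and v R y but not w R y.
(A) Box r -> r is axiom T; it is valid on a frame exactly when R is reflexive. R is reflexive, so valid.
(B) Dia Dia r -> Dia r is the dual of axiom 4, which corresponds to transitivity. R is not transitive — not valid.
(C) Dia r -> Box Dia r is axiom 5, which corresponds to the euclidean property. R is not euclidean — not valid.
(D) axiom B: valid iff R is symmetric. R is symmetric — valid.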